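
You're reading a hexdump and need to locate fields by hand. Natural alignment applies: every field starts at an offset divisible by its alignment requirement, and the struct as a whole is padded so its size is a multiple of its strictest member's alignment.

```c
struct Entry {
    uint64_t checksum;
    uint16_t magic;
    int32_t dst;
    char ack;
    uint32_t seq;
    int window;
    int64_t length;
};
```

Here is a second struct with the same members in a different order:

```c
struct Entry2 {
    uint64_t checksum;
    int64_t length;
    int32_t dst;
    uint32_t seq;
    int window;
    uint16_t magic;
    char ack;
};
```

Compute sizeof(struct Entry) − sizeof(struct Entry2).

8

0..8  checksum  (8B, 8-aligned)
8..10  magic  (2B, 2-aligned)
10..12  -- padding (2B)
12..16  dst  (4B, 4-aligned)
16..17  ack  (1B, 1-aligned)
17..20  -- padding (3B)
20..24  seq  (4B, 4-aligned)
24..28  window  (4B, 4-aligned)
28..32  -- padding (4B)
32..40  length  (8B, 8-aligned)
sizeof = 40, alignof = 8
— Entry2 —
0..8  checksum  (8B, 8-aligned)
8..16  length  (8B, 8-aligned)
16..20  dst  (4B, 4-aligned)
20..24  seq  (4B, 4-aligned)
24..28  window  (4B, 4-aligned)
28..30  magic  (2B, 2-aligned)
30..31  ack  (1B, 1-aligned)
31..32  -- tail padding (1B)
sizeof = 32, alignof = 8
40 − 32 = 8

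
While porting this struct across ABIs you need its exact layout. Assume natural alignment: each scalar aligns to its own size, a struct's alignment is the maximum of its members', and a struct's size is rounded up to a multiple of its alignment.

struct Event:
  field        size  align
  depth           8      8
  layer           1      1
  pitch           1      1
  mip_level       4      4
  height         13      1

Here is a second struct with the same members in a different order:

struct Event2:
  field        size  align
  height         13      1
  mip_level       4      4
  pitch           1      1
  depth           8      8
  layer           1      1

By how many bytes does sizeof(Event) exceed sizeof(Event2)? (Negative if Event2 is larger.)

-8

0..8  depth  (8B, 8-aligned)
8..9  layer  (1B, 1-aligned)
9..10  pitch  (1B, 1-aligned)
10..12  -- padding (2B)
12..16  mip_level  (4B, 4-aligned)
16..29  height  (13B, 1-aligned)
29..32  -- tail padding (3B)
sizeof = 32, alignof = 8
— Event2 —
0..13  height  (13B, 1-aligned)
13..16  -- padding (3B)
16..20  mip_level  (4B, 4-aligned)
20..21  pitch  (1B, 1-aligned)
21..24  -- padding (3B)
24..32  depth  (8B, 8-aligned)
32..33  layer  (1B, 1-aligned)
33..40  -- tail padding (7B)
sizeof = 40, alignof = 8
32 − 40 = -8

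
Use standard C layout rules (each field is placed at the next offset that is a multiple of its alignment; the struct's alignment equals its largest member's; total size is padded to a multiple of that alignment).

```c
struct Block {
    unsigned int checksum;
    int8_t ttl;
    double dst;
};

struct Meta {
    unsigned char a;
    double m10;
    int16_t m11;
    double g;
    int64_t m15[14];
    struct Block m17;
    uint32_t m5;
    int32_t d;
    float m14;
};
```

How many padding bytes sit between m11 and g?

6

Block: @0: checksum [4B, align 4] → 4; @4: ttl [1B, align 1] → 5; +3 pad (align 8); @8: dst [8B, align 8] → 16; size 16, align 8
@0: a [1B, align 1] → 1
+7 pad (align 8)
@8: m10 [8B, align 8] → 16
@16: m11 [2B, align 2] → 18
+6 pad (align 8)
@24: g [8B, align 8] → 32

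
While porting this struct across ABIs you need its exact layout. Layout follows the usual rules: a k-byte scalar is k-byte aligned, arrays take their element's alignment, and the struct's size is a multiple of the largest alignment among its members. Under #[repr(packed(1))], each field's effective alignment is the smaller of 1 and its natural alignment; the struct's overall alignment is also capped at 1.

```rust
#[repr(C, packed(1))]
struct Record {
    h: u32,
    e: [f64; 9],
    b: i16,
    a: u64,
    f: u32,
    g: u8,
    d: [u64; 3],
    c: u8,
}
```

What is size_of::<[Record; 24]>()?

0..4  h  (4B, 1-aligned)
4..76  e  (72B, 1-aligned)
76..78  b  (2B, 1-aligned)
78..86  a  (8B, 1-aligned)
86..90  f  (4B, 1-aligned)
90..91  g  (1B, 1-aligned)
91..115  d  (24B, 1-aligned)
115..116  c  (1B, 1-aligned)
sizeof = 116, alignof = 1
array of 24: 24 × 116 = 2784

2784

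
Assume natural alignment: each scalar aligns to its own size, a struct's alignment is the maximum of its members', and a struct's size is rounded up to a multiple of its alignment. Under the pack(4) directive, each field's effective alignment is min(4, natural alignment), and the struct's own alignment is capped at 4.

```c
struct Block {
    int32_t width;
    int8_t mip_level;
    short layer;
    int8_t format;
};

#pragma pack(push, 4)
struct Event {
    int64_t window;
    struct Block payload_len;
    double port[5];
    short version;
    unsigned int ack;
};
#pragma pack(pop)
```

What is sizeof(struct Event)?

68

Block: @0: width [4B, align 4] → 4; @4: mip_level [1B, align 1] → 5; +1 pad (align 2); @6: layer [2B, align 2] → 8; @8: format [1B, align 1] → 9; +3 tail pad (align 4); size 12, align 4
@0: window [8B, align 4] → 8
@8: payload_len [12B, align 4] → 20
@20: port [40B, align 4] → 60
@60: version [2B, align 2] → 62
+2 pad (align 4)
@64: ack [4B, align 4] → 68
size 68, align 4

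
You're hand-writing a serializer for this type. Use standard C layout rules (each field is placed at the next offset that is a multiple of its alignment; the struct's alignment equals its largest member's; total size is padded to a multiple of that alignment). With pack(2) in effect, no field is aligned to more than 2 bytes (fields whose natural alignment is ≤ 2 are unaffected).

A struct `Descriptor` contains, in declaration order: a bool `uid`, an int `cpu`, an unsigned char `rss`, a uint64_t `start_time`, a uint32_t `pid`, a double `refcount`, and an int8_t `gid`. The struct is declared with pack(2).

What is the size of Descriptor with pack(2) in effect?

30

0..1  uid  (1B, 1-aligned)
1..2  -- padding (1B)
2..6  cpu  (4B, 2-aligned)
6..7  rss  (1B, 1-aligned)
7..8  -- padding (1B)
8..16  start_time  (8B, 2-aligned)
16..20  pid  (4B, 2-aligned)
20..28  refcount  (8B, 2-aligned)
28..29  gid  (1B, 1-aligned)
29..30  -- tail padding (1B)
sizeof = 30, alignof = 2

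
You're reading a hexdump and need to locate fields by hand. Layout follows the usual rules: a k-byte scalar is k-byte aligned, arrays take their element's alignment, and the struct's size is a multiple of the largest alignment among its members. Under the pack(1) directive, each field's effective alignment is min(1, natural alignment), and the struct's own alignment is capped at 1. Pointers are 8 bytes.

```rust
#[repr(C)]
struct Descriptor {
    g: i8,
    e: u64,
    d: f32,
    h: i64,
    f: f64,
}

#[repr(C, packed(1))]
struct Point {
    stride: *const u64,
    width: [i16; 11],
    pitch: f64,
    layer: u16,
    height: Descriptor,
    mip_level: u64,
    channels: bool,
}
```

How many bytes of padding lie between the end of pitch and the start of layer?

Descriptor: @0: g [1B, align 1] → 1; +7 pad (align 8); @8: e [8B, align 8] → 16; @16: d [4B, align 4] → 20; +4 pad (align 8); @24: h [8B, align 8] → 32; @32: f [8B, align 8] → 40; size 40, align 8
@0: stride [8B, align 1] → 8
@8: width [22B, align 1] → 30
@30: pitch [8B, align 1] → 38
@38: layer [2B, align 1] → 40

0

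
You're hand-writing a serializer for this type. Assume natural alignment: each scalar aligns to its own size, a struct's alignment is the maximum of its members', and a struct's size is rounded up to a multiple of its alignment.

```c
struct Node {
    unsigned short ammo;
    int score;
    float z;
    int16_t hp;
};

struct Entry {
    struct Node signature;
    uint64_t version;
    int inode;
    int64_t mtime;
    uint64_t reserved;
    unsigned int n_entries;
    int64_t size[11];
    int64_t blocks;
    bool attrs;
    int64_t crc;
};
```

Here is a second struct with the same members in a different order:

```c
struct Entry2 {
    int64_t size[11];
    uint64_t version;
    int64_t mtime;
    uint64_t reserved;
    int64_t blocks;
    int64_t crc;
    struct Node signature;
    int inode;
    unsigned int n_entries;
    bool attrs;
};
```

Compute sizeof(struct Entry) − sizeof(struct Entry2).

Node: @0: ammo [2B, align 2] → 2; +2 pad (align 4); @4: score [4B, align 4] → 8; @8: z [4B, align 4] → 12; @12: hp [2B, align 2] → 14; +2 tail pad (align 4); size 16, align 4
@0: signature [16B, align 4] → 16
@16: version [8B, align 8] → 24
@24: inode [4B, align 4] → 28
+4 pad (align 8)
@32: mtime [8B, align 8] → 40
@40: reserved [8B, align 8] → 48
@48: n_entries [4B, align 4] → 52
+4 pad (align 8)
@56: size [88B, align 8] → 144
@144: blocks [8B, align 8] → 152
@152: attrs [1B, align 1] → 153
+7 pad (align 8)
@160: crc [8B, align 8] → 168
size 168, align 8
— Entry2 —
@0: size [88B, align 8] → 88
@88: version [8B, align 8] → 96
@96: mtime [8B, align 8] → 104
@104: reserved [8B, align 8] → 112
@112: blocks [8B, align 8] → 120
@120: crc [8B, align 8] → 128
@128: signature [16B, align 4] → 144
@144: inode [4B, align 4] → 148
@148: n_entries [4B, align 4] → 152
@152: attrs [1B, align 1] → 153
+7 tail pad (align 8)
size 160, align 8
168 − 160 = 8

8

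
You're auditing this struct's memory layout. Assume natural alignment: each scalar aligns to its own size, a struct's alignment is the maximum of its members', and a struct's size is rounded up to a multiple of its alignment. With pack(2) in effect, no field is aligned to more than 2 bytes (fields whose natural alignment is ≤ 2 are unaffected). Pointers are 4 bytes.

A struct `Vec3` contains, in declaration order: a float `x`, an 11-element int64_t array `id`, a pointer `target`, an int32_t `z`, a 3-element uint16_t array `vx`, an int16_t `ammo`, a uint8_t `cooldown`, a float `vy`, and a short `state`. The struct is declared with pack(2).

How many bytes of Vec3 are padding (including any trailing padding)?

1

@0: x [4B, align 2] → 4
@4: id [88B, align 2] → 92
@92: target [4B, align 2] → 96
@96: z [4B, align 2] → 100
@100: vx [6B, align 2] → 106
@106: ammo [2B, align 2] → 108
@108: cooldown [1B, align 1] → 109
+1 pad (align 2)
@110: vy [4B, align 2] → 114
@114: state [2B, align 2] → 116
size 116, align 2
data bytes 115, size 116 → padding 1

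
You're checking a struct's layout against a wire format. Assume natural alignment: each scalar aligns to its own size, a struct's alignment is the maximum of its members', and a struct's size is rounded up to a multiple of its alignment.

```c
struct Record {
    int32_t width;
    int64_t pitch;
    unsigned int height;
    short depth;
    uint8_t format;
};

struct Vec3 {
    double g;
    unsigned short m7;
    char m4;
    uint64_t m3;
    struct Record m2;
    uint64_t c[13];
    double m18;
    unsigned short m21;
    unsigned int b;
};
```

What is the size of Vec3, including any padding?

Record: @0: width [4B, align 4] → 4; +4 pad (align 8); @8: pitch [8B, align 8] → 16; @16: height [4B, align 4] → 20; @20: depth [2B, align 2] → 22; @22: format [1B, align 1] → 23; +1 tail pad (align 8); size 24, align 8
@0: g [8B, align 8] → 8
@8: m7 [2B, align 2] → 10
@10: m4 [1B, align 1] → 11
+5 pad (align 8)
@16: m3 [8B, align 8] → 24
@24: m2 [24B, align 8] → 48
@48: c [104B, align 8] → 152
@152: m18 [8B, align 8] → 160
@160: m21 [2B, align 2] → 162
+2 pad (align 4)
@164: b [4B, align 4] → 168
size 168, align 8

168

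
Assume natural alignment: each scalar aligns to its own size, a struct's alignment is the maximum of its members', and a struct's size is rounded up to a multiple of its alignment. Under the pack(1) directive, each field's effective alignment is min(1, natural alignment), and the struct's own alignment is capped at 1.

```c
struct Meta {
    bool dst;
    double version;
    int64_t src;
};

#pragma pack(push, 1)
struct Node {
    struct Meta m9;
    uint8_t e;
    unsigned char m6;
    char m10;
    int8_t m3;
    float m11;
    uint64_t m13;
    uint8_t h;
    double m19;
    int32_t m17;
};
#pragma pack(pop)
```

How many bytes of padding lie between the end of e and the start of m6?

0

Meta: dst at 0 (size 1, align 1) → ends 1; pad 7 to align 8 for version; version at 8 (size 8, align 8) → ends 16; src at 16 (size 8, align 8) → ends 24; total 24 bytes, alignment 8
m9 at 0 (size 24, align 1) → ends 24
e at 24 (size 1, align 1) → ends 25
m6 at 25 (size 1, align 1) → ends 26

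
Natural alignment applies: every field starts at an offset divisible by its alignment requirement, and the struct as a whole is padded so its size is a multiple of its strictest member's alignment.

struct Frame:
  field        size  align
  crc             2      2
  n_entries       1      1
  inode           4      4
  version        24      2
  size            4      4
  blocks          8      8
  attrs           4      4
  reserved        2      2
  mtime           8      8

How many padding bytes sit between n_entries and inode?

@0: crc [2B, align 2] → 2
@2: n_entries [1B, align 1] → 3
+1 pad (align 4)
@4: inode [4B, align 4] → 8

1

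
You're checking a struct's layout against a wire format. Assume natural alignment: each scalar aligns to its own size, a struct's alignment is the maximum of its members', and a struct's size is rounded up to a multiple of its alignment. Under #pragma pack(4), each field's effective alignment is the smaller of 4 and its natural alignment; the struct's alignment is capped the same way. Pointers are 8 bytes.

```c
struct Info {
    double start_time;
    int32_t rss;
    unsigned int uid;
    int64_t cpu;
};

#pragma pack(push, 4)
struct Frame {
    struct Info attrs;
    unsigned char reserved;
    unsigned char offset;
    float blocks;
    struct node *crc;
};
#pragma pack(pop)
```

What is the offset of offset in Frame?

Info: @0: start_time [8B, align 8] → 8; @8: rss [4B, align 4] → 12; @12: uid [4B, align 4] → 16; @16: cpu [8B, align 8] → 24; size 24, align 8
@0: attrs [24B, align 4] → 24
@24: reserved [1B, align 1] → 25
@25: offset [1B, align 1] → 26

25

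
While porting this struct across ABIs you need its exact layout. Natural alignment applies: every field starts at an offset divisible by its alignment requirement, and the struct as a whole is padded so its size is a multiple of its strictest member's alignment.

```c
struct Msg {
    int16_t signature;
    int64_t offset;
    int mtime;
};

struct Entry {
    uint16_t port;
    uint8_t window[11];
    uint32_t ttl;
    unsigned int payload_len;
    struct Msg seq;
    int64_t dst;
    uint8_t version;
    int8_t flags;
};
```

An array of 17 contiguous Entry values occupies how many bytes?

1088

Msg: @0: signature [2B, align 2] → 2; +6 pad (align 8); @8: offset [8B, align 8] → 16; @16: mtime [4B, align 4] → 20; +4 tail pad (align 8); size 24, align 8
@0: port [2B, align 2] → 2
@2: window [11B, align 1] → 13
+3 pad (align 4)
@16: ttl [4B, align 4] → 20
@20: payload_len [4B, align 4] → 24
@24: seq [24B, align 8] → 48
@48: dst [8B, align 8] → 56
@56: version [1B, align 1] → 57
@57: flags [1B, align 1] → 58
+6 tail pad (align 8)
size 64, align 8
array of 17: 17 × 64 = 1088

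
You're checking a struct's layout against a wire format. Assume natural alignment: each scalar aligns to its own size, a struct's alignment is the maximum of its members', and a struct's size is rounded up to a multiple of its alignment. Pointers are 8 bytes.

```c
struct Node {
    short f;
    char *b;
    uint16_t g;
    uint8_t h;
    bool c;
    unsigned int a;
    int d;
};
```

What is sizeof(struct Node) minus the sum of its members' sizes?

10

0..2  f  (2B, 2-aligned)
2..8  -- padding (6B)
8..16  b  (8B, 8-aligned)
16..18  g  (2B, 2-aligned)
18..19  h  (1B, 1-aligned)
19..20  c  (1B, 1-aligned)
20..24  a  (4B, 4-aligned)
24..28  d  (4B, 4-aligned)
28..32  -- tail padding (4B)
sizeof = 32, alignof = 8
data bytes 22, size 32 → padding 10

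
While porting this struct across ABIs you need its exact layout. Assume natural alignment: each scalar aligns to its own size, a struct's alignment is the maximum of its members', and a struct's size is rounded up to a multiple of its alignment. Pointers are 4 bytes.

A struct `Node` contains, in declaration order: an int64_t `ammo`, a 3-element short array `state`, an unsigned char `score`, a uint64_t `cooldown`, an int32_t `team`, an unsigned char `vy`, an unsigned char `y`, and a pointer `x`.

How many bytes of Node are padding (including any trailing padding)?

@0: ammo [8B, align 8] → 8
@8: state [6B, align 2] → 14
@14: score [1B, align 1] → 15
+1 pad (align 8)
@16: cooldown [8B, align 8] → 24
@24: team [4B, align 4] → 28
@28: vy [1B, align 1] → 29
@29: y [1B, align 1] → 30
+2 pad (align 4)
@32: x [4B, align 4] → 36
+4 tail pad (align 8)
size 40, align 8
data bytes 33, size 40 → padding 7

7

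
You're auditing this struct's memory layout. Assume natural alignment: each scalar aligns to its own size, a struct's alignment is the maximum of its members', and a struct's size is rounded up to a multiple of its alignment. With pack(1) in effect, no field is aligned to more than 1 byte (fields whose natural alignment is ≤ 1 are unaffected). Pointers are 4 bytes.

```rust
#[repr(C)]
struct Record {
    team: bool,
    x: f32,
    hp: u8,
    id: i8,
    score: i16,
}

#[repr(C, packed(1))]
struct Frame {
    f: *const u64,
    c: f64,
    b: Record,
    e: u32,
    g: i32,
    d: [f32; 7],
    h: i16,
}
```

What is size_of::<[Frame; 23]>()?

1426

Record: team at 0 (size 1, align 1) → ends 1; pad 3 to align 4 for x; x at 4 (size 4, align 4) → ends 8; hp at 8 (size 1, align 1) → ends 9; id at 9 (size 1, align 1) → ends 10; score at 10 (size 2, align 2) → ends 12; total 12 bytes, alignment 4
f at 0 (size 4, align 1) → ends 4
c at 4 (size 8, align 1) → ends 12
b at 12 (size 12, align 1) → ends 24
e at 24 (size 4, align 1) → ends 28
g at 28 (size 4, align 1) → ends 32
d at 32 (size 28, align 1) → ends 60
h at 60 (size 2, align 1) → ends 62
total 62 bytes, alignment 1
array of 23: 23 × 62 = 1426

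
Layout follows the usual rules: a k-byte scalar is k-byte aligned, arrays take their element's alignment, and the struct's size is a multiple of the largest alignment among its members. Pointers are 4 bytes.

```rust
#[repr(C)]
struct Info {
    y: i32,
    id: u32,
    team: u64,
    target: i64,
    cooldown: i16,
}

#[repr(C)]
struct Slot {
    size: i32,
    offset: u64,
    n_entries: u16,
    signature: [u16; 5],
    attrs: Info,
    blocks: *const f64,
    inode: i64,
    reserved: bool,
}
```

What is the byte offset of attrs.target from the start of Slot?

48

Info: y at 0 (size 4, align 4) → ends 4; id at 4 (size 4, align 4) → ends 8; team at 8 (size 8, align 8) → ends 16; target at 16 (size 8, align 8) → ends 24; cooldown at 24 (size 2, align 2) → ends 26; tail pad 6 to reach multiple of 8; total 32 bytes, alignment 8
size at 0 (size 4, align 4) → ends 4
pad 4 to align 8 for offset
offset at 8 (size 8, align 8) → ends 16
n_entries at 16 (size 2, align 2) → ends 18
signature at 18 (size 10, align 2) → ends 28
pad 4 to align 8 for attrs
attrs at 32 (size 32, align 8) → ends 64
within Info: target at 16
32 + 16 = 48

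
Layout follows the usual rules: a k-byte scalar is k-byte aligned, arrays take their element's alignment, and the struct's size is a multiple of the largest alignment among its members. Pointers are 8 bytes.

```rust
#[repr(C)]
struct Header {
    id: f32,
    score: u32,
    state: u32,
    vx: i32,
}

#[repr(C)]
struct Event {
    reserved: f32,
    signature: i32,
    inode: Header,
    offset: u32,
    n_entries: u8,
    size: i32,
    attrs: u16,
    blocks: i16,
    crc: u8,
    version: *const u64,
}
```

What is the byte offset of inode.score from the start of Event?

12

Header: 0..4  id  (4B, 4-aligned); 4..8  score  (4B, 4-aligned); 8..12  state  (4B, 4-aligned); 12..16  vx  (4B, 4-aligned); sizeof = 16, alignof = 4
0..4  reserved  (4B, 4-aligned)
4..8  signature  (4B, 4-aligned)
8..24  inode  (16B, 4-aligned)
within Header: score at 4
8 + 4 = 12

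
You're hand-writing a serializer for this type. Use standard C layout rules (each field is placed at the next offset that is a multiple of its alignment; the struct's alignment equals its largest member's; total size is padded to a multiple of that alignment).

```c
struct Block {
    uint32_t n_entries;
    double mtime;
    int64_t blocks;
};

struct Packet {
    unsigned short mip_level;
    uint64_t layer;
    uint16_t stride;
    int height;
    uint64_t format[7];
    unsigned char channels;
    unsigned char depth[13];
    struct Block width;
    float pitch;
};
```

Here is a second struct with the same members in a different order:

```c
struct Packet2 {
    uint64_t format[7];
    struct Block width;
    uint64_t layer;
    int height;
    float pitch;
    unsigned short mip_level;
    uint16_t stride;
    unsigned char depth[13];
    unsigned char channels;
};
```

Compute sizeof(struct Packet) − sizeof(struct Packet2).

Block: @0: n_entries [4B, align 4] → 4; +4 pad (align 8); @8: mtime [8B, align 8] → 16; @16: blocks [8B, align 8] → 24; size 24, align 8
@0: mip_level [2B, align 2] → 2
+6 pad (align 8)
@8: layer [8B, align 8] → 16
@16: stride [2B, align 2] → 18
+2 pad (align 4)
@20: height [4B, align 4] → 24
@24: format [56B, align 8] → 80
@80: channels [1B, align 1] → 81
@81: depth [13B, align 1] → 94
+2 pad (align 8)
@96: width [24B, align 8] → 120
@120: pitch [4B, align 4] → 124
+4 tail pad (align 8)
size 128, align 8
— Packet2 —
@0: format [56B, align 8] → 56
@56: width [24B, align 8] → 80
@80: layer [8B, align 8] → 88
@88: height [4B, align 4] → 92
@92: pitch [4B, align 4] → 96
@96: mip_level [2B, align 2] → 98
@98: stride [2B, align 2] → 100
@100: depth [13B, align 1] → 113
@113: channels [1B, align 1] → 114
+6 tail pad (align 8)
size 120, align 8
128 − 120 = 8

8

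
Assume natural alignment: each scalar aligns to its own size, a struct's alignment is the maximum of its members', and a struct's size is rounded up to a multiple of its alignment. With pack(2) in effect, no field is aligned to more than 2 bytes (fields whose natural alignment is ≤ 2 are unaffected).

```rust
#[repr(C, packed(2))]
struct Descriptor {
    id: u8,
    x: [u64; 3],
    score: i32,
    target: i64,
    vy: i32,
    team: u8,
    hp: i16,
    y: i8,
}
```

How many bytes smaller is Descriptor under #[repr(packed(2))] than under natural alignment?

natural layout:
  id at 0 (size 1, align 1) → ends 1
  pad 7 to align 8 for x
  x at 8 (size 24, align 8) → ends 32
  score at 32 (size 4, align 4) → ends 36
  pad 4 to align 8 for target
  target at 40 (size 8, align 8) → ends 48
  vy at 48 (size 4, align 4) → ends 52
  team at 52 (size 1, align 1) → ends 53
  pad 1 to align 2 for hp
  hp at 54 (size 2, align 2) → ends 56
  y at 56 (size 1, align 1) → ends 57
  tail pad 7 to reach multiple of 8
  total 64 bytes, alignment 8
packed(2) layout:
  id at 0 (size 1, align 1) → ends 1
  pad 1 to align 2 for x
  x at 2 (size 24, align 2) → ends 26
  score at 26 (size 4, align 2) → ends 30
  target at 30 (size 8, align 2) → ends 38
  vy at 38 (size 4, align 2) → ends 42
  team at 42 (size 1, align 1) → ends 43
  pad 1 to align 2 for hp
  hp at 44 (size 2, align 2) → ends 46
  y at 46 (size 1, align 1) → ends 47
  tail pad 1 to reach multiple of 2
  total 48 bytes, alignment 2
64 − 48 = 16

16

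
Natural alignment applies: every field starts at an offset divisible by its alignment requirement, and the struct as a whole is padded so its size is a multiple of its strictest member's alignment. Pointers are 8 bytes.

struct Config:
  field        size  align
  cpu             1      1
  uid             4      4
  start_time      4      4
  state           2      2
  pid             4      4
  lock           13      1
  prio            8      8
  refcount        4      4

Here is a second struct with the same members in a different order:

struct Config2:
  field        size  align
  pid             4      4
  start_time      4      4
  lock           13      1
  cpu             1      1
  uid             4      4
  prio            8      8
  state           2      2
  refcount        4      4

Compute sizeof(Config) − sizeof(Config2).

0..1  cpu  (1B, 1-aligned)
1..4  -- padding (3B)
4..8  uid  (4B, 4-aligned)
8..12  start_time  (4B, 4-aligned)
12..14  state  (2B, 2-aligned)
14..16  -- padding (2B)
16..20  pid  (4B, 4-aligned)
20..33  lock  (13B, 1-aligned)
33..40  -- padding (7B)
40..48  prio  (8B, 8-aligned)
48..52  refcount  (4B, 4-aligned)
52..56  -- tail padding (4B)
sizeof = 56, alignof = 8
— Config2 —
0..4  pid  (4B, 4-aligned)
4..8  start_time  (4B, 4-aligned)
8..21  lock  (13B, 1-aligned)
21..22  cpu  (1B, 1-aligned)
22..24  -- padding (2B)
24..28  uid  (4B, 4-aligned)
28..32  -- padding (4B)
32..40  prio  (8B, 8-aligned)
40..42  state  (2B, 2-aligned)
42..44  -- padding (2B)
44..48  refcount  (4B, 4-aligned)
sizeof = 48, alignof = 8
56 − 48 = 8

8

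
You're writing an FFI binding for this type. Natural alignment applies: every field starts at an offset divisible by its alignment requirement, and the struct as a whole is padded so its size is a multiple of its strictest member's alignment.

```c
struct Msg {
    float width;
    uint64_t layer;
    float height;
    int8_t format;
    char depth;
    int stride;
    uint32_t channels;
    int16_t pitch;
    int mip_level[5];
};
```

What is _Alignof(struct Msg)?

member alignments: width=4, layer=8, height=4, format=1, depth=1, stride=4, channels=4, pitch=2, mip_level=4
max = 8

8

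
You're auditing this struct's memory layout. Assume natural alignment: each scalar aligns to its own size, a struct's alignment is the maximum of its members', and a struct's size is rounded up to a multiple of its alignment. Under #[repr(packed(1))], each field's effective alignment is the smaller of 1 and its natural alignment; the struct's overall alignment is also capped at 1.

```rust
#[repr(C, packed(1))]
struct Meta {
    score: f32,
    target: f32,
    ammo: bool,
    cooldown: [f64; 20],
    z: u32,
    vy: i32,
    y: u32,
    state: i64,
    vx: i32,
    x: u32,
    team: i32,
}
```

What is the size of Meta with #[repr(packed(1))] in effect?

0..4  score  (4B, 1-aligned)
4..8  target  (4B, 1-aligned)
8..9  ammo  (1B, 1-aligned)
9..169  cooldown  (160B, 1-aligned)
169..173  z  (4B, 1-aligned)
173..177  vy  (4B, 1-aligned)
177..181  y  (4B, 1-aligned)
181..189  state  (8B, 1-aligned)
189..193  vx  (4B, 1-aligned)
193..197  x  (4B, 1-aligned)
197..201  team  (4B, 1-aligned)
sizeof = 201, alignof = 1

201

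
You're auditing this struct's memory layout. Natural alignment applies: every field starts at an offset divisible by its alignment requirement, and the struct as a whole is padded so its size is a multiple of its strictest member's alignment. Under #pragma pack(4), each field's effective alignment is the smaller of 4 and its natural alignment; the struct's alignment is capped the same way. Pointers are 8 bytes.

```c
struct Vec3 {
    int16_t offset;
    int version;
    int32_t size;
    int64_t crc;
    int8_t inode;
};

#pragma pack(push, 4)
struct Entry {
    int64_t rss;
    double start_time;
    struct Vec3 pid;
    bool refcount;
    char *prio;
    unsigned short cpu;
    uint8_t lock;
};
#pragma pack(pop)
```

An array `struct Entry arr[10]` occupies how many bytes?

Vec3: @0: offset [2B, align 2] → 2; +2 pad (align 4); @4: version [4B, align 4] → 8; @8: size [4B, align 4] → 12; +4 pad (align 8); @16: crc [8B, align 8] → 24; @24: inode [1B, align 1] → 25; +7 tail pad (align 8); size 32, align 8
@0: rss [8B, align 4] → 8
@8: start_time [8B, align 4] → 16
@16: pid [32B, align 4] → 48
@48: refcount [1B, align 1] → 49
+3 pad (align 4)
@52: prio [8B, align 4] → 60
@60: cpu [2B, align 2] → 62
@62: lock [1B, align 1] → 63
+1 tail pad (align 4)
size 64, align 4
array of 10: 10 × 64 = 640

640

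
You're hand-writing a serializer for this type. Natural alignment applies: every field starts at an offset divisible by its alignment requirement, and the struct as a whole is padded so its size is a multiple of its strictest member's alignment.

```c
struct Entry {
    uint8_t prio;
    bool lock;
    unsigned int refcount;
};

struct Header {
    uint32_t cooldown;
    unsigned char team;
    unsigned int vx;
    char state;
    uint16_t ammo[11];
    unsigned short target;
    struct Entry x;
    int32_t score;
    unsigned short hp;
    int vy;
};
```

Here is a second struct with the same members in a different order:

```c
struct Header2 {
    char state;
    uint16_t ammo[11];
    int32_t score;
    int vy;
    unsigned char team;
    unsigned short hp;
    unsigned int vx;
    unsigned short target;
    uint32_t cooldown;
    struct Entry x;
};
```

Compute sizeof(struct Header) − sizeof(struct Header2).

4

Entry: @0: prio [1B, align 1] → 1; @1: lock [1B, align 1] → 2; +2 pad (align 4); @4: refcount [4B, align 4] → 8; size 8, align 4
@0: cooldown [4B, align 4] → 4
@4: team [1B, align 1] → 5
+3 pad (align 4)
@8: vx [4B, align 4] → 12
@12: state [1B, align 1] → 13
+1 pad (align 2)
@14: ammo [22B, align 2] → 36
@36: target [2B, align 2] → 38
+2 pad (align 4)
@40: x [8B, align 4] → 48
@48: score [4B, align 4] → 52
@52: hp [2B, align 2] → 54
+2 pad (align 4)
@56: vy [4B, align 4] → 60
size 60, align 4
— Header2 —
@0: state [1B, align 1] → 1
+1 pad (align 2)
@2: ammo [22B, align 2] → 24
@24: score [4B, align 4] → 28
@28: vy [4B, align 4] → 32
@32: team [1B, align 1] → 33
+1 pad (align 2)
@34: hp [2B, align 2] → 36
@36: vx [4B, align 4] → 40
@40: target [2B, align 2] → 42
+2 pad (align 4)
@44: cooldown [4B, align 4] → 48
@48: x [8B, align 4] → 56
size 56, align 4
60 − 56 = 4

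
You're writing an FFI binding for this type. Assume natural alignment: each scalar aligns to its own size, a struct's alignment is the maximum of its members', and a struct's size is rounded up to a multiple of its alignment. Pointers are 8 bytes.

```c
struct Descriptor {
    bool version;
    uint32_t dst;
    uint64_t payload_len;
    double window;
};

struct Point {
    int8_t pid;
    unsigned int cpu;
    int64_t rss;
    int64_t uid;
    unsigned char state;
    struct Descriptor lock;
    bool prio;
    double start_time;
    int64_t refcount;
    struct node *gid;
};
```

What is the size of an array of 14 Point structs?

Descriptor: @0: version [1B, align 1] → 1; +3 pad (align 4); @4: dst [4B, align 4] → 8; @8: payload_len [8B, align 8] → 16; @16: window [8B, align 8] → 24; size 24, align 8
@0: pid [1B, align 1] → 1
+3 pad (align 4)
@4: cpu [4B, align 4] → 8
@8: rss [8B, align 8] → 16
@16: uid [8B, align 8] → 24
@24: state [1B, align 1] → 25
+7 pad (align 8)
@32: lock [24B, align 8] → 56
@56: prio [1B, align 1] → 57
+7 pad (align 8)
@64: start_time [8B, align 8] → 72
@72: refcount [8B, align 8] → 80
@80: gid [8B, align 8] → 88
size 88, align 8
array of 14: 14 × 88 = 1232

1232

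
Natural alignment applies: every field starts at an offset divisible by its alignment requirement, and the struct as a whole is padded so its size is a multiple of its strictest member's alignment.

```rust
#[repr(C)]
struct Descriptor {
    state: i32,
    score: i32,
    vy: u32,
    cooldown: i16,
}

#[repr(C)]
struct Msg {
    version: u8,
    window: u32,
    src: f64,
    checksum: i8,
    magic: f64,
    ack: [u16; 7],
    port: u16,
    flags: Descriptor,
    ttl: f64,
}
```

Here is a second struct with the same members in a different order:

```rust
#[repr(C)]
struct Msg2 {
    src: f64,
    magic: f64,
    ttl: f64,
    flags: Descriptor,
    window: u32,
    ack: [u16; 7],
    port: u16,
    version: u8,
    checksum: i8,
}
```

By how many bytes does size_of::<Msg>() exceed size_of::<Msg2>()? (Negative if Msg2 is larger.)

8

Descriptor: state at 0 (size 4, align 4) → ends 4; score at 4 (size 4, align 4) → ends 8; vy at 8 (size 4, align 4) → ends 12; cooldown at 12 (size 2, align 2) → ends 14; tail pad 2 to reach multiple of 4; total 16 bytes, alignment 4
version at 0 (size 1, align 1) → ends 1
pad 3 to align 4 for window
window at 4 (size 4, align 4) → ends 8
src at 8 (size 8, align 8) → ends 16
checksum at 16 (size 1, align 1) → ends 17
pad 7 to align 8 for magic
magic at 24 (size 8, align 8) → ends 32
ack at 32 (size 14, align 2) → ends 46
port at 46 (size 2, align 2) → ends 48
flags at 48 (size 16, align 4) → ends 64
ttl at 64 (size 8, align 8) → ends 72
total 72 bytes, alignment 8
— Msg2 —
src at 0 (size 8, align 8) → ends 8
magic at 8 (size 8, align 8) → ends 16
ttl at 16 (size 8, align 8) → ends 24
flags at 24 (size 16, align 4) → ends 40
window at 40 (size 4, align 4) → ends 44
ack at 44 (size 14, align 2) → ends 58
port at 58 (size 2, align 2) → ends 60
version at 60 (size 1, align 1) → ends 61
checksum at 61 (size 1, align 1) → ends 62
tail pad 2 to reach multiple of 8
total 64 bytes, alignment 8
72 − 64 = 8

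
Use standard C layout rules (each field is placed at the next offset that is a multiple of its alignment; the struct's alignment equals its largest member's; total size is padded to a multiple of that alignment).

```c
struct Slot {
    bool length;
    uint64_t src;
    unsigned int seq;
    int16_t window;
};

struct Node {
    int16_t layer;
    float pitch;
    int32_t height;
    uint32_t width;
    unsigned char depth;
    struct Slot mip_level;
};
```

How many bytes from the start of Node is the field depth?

16

Slot: 0..1  length  (1B, 1-aligned); 1..8  -- padding (7B); 8..16  src  (8B, 8-aligned); 16..20  seq  (4B, 4-aligned); 20..22  window  (2B, 2-aligned); 22..24  -- tail padding (2B); sizeof = 24, alignof = 8
0..2  layer  (2B, 2-aligned)
2..4  -- padding (2B)
4..8  pitch  (4B, 4-aligned)
8..12  height  (4B, 4-aligned)
12..16  width  (4B, 4-aligned)
16..17  depth  (1B, 1-aligned)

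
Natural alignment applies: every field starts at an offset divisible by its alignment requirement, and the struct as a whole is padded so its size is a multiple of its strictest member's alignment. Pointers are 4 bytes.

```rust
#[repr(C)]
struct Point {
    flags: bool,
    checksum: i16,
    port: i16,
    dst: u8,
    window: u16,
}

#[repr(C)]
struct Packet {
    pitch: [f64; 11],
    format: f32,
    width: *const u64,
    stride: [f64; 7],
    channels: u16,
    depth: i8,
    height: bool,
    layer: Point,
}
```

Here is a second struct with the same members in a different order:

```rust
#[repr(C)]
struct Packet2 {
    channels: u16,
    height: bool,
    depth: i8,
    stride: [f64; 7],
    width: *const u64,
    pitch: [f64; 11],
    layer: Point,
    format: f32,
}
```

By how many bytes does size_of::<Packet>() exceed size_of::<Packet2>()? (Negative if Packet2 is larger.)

-8

Point: flags at 0 (size 1, align 1) → ends 1; pad 1 to align 2 for checksum; checksum at 2 (size 2, align 2) → ends 4; port at 4 (size 2, align 2) → ends 6; dst at 6 (size 1, align 1) → ends 7; pad 1 to align 2 for window; window at 8 (size 2, align 2) → ends 10; total 10 bytes, alignment 2
pitch at 0 (size 88, align 8) → ends 88
format at 88 (size 4, align 4) → ends 92
width at 92 (size 4, align 4) → ends 96
stride at 96 (size 56, align 8) → ends 152
channels at 152 (size 2, align 2) → ends 154
depth at 154 (size 1, align 1) → ends 155
height at 155 (size 1, align 1) → ends 156
layer at 156 (size 10, align 2) → ends 166
tail pad 2 to reach multiple of 8
total 168 bytes, alignment 8
— Packet2 —
channels at 0 (size 2, align 2) → ends 2
height at 2 (size 1, align 1) → ends 3
depth at 3 (size 1, align 1) → ends 4
pad 4 to align 8 for stride
stride at 8 (size 56, align 8) → ends 64
width at 64 (size 4, align 4) → ends 68
pad 4 to align 8 for pitch
pitch at 72 (size 88, align 8) → ends 160
layer at 160 (size 10, align 2) → ends 170
pad 2 to align 4 for format
format at 172 (size 4, align 4) → ends 176
total 176 bytes, alignment 8
168 − 176 = -8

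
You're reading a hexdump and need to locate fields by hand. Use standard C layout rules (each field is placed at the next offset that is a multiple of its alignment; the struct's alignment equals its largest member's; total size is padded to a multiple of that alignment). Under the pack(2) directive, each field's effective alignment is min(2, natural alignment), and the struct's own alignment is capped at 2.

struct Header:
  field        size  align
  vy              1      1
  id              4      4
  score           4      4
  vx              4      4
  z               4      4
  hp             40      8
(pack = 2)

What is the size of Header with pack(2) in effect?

vy at 0 (size 1, align 1) → ends 1
pad 1 to align 2 for id
id at 2 (size 4, align 2) → ends 6
score at 6 (size 4, align 2) → ends 10
vx at 10 (size 4, align 2) → ends 14
z at 14 (size 4, align 2) → ends 18
hp at 18 (size 40, align 2) → ends 58
total 58 bytes, alignment 2

58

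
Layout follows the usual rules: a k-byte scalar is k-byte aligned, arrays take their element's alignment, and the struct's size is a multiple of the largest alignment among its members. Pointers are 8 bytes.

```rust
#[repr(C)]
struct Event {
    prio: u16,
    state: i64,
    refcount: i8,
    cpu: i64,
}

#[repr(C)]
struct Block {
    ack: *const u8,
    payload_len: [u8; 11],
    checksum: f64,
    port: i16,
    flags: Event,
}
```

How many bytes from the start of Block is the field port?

32

Event: prio at 0 (size 2, align 2) → ends 2; pad 6 to align 8 for state; state at 8 (size 8, align 8) → ends 16; refcount at 16 (size 1, align 1) → ends 17; pad 7 to align 8 for cpu; cpu at 24 (size 8, align 8) → ends 32; total 32 bytes, alignment 8
ack at 0 (size 8, align 8) → ends 8
payload_len at 8 (size 11, align 1) → ends 19
pad 5 to align 8 for checksum
checksum at 24 (size 8, align 8) → ends 32
port at 32 (size 2, align 2) → ends 34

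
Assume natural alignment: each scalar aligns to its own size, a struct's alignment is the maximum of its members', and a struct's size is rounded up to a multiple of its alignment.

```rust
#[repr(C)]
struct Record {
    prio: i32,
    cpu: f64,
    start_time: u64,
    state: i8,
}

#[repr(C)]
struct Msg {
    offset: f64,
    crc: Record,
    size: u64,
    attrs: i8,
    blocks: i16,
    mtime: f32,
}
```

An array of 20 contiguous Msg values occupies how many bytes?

1120

Record: prio at 0 (size 4, align 4) → ends 4; pad 4 to align 8 for cpu; cpu at 8 (size 8, align 8) → ends 16; start_time at 16 (size 8, align 8) → ends 24; state at 24 (size 1, align 1) → ends 25; tail pad 7 to reach multiple of 8; total 32 bytes, alignment 8
offset at 0 (size 8, align 8) → ends 8
crc at 8 (size 32, align 8) → ends 40
size at 40 (size 8, align 8) → ends 48
attrs at 48 (size 1, align 1) → ends 49
pad 1 to align 2 for blocks
blocks at 50 (size 2, align 2) → ends 52
mtime at 52 (size 4, align 4) → ends 56
total 56 bytes, alignment 8
array of 20: 20 × 56 = 1120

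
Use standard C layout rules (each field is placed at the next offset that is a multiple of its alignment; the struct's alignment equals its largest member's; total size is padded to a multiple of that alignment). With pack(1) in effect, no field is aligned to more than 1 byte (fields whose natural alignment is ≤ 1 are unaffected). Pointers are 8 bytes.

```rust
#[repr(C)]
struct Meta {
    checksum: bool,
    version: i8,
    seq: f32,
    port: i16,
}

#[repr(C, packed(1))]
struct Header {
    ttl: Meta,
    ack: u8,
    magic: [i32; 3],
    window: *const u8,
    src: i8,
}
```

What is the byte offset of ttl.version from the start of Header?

1

Meta: @0: checksum [1B, align 1] → 1; @1: version [1B, align 1] → 2; +2 pad (align 4); @4: seq [4B, align 4] → 8; @8: port [2B, align 2] → 10; +2 tail pad (align 4); size 12, align 4
@0: ttl [12B, align 1] → 12
within Meta: version at 1
0 + 1 = 1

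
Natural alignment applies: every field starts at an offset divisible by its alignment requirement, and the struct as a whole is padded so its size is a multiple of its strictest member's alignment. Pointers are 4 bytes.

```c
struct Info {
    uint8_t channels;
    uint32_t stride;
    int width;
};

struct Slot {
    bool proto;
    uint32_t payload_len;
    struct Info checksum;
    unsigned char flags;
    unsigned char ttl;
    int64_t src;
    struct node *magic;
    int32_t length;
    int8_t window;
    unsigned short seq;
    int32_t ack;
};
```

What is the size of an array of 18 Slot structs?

Info: channels at 0 (size 1, align 1) → ends 1; pad 3 to align 4 for stride; stride at 4 (size 4, align 4) → ends 8; width at 8 (size 4, align 4) → ends 12; total 12 bytes, alignment 4
proto at 0 (size 1, align 1) → ends 1
pad 3 to align 4 for payload_len
payload_len at 4 (size 4, align 4) → ends 8
checksum at 8 (size 12, align 4) → ends 20
flags at 20 (size 1, align 1) → ends 21
ttl at 21 (size 1, align 1) → ends 22
pad 2 to align 8 for src
src at 24 (size 8, align 8) → ends 32
magic at 32 (size 4, align 4) → ends 36
length at 36 (size 4, align 4) → ends 40
window at 40 (size 1, align 1) → ends 41
pad 1 to align 2 for seq
seq at 42 (size 2, align 2) → ends 44
ack at 44 (size 4, align 4) → ends 48
total 48 bytes, alignment 8
array of 18: 18 × 48 = 864

864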